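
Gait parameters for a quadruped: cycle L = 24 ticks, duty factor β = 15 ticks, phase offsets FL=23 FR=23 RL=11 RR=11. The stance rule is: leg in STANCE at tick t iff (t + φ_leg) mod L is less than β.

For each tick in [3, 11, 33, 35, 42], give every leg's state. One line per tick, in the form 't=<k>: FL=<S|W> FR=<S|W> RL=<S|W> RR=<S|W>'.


t=3: FL=S FR=S RL=S RR=S
t=11: FL=S FR=S RL=W RR=W
t=33: FL=S FR=S RL=W RR=W
t=35: FL=S FR=S RL=W RR=W
t=42: FL=W FR=W RL=S RR=S

t=3: phase=(2,2,14,14) vs β=15 → FL=S FR=S RL=S RR=S
t=11: phase=(10,10,22,22) vs β=15 → FL=S FR=S RL=W RR=W
t=33: phase=(8,8,20,20) vs β=15 → FL=S FR=S RL=W RR=W
t=35: phase=(10,10,22,22) vs β=15 → FL=S FR=S RL=W RR=W
t=42: phase=(17,17,5,5) vs β=15 → FL=W FR=W RL=S RR=S


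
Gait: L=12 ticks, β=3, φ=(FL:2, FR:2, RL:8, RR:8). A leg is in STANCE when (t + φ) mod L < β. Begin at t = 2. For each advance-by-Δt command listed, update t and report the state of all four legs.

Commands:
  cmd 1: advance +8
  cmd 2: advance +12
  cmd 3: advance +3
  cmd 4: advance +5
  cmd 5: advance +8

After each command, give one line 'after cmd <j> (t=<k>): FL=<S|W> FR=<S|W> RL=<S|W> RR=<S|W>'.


start t=2: FL=W FR=W RL=W RR=W
cmd 1: advance +8 → t=10, phase=(0,0,6,6) → FL=S FR=S RL=W RR=W
cmd 2: advance +12 → t=22, phase=(0,0,6,6) → FL=S FR=S RL=W RR=W
cmd 3: advance +3 → t=25, phase=(3,3,9,9) → FL=W FR=W RL=W RR=W
cmd 4: advance +5 → t=30, phase=(8,8,2,2) → FL=W FR=W RL=S RR=S
cmd 5: advance +8 → t=38, phase=(4,4,10,10) → FL=W FR=W RL=W RR=W

after cmd 1 (t=10): FL=S FR=S RL=W RR=W
after cmd 2 (t=22): FL=S FR=S RL=W RR=W
after cmd 3 (t=25): FL=W FR=W RL=W RR=W
after cmd 4 (t=30): FL=W FR=W RL=S RR=S
after cmd 5 (t=38): FL=W FR=W RL=W RR=W


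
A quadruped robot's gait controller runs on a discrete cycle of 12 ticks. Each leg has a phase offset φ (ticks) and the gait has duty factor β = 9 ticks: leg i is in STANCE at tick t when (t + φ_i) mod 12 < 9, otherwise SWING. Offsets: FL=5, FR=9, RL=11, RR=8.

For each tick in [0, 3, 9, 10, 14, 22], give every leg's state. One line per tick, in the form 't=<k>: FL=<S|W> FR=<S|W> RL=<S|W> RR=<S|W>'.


t=0: phase=(5,9,11,8) vs β=9 → FL=S FR=W RL=W RR=S
t=3: phase=(8,0,2,11) vs β=9 → FL=S FR=S RL=S RR=W
t=9: phase=(2,6,8,5) vs β=9 → FL=S FR=S RL=S RR=S
t=10: phase=(3,7,9,6) vs β=9 → FL=S FR=S RL=W RR=S
t=14: phase=(7,11,1,10) vs β=9 → FL=S FR=W RL=S RR=W
t=22: phase=(3,7,9,6) vs β=9 → FL=S FR=S RL=W RR=S

t=0: FL=S FR=W RL=W RR=S
t=3: FL=S FR=S RL=S RR=W
t=9: FL=S FR=S RL=S RR=S
t=10: FL=S FR=S RL=W RR=S
t=14: FL=S FR=W RL=S RR=W
t=22: FL=S FR=S RL=W RR=S


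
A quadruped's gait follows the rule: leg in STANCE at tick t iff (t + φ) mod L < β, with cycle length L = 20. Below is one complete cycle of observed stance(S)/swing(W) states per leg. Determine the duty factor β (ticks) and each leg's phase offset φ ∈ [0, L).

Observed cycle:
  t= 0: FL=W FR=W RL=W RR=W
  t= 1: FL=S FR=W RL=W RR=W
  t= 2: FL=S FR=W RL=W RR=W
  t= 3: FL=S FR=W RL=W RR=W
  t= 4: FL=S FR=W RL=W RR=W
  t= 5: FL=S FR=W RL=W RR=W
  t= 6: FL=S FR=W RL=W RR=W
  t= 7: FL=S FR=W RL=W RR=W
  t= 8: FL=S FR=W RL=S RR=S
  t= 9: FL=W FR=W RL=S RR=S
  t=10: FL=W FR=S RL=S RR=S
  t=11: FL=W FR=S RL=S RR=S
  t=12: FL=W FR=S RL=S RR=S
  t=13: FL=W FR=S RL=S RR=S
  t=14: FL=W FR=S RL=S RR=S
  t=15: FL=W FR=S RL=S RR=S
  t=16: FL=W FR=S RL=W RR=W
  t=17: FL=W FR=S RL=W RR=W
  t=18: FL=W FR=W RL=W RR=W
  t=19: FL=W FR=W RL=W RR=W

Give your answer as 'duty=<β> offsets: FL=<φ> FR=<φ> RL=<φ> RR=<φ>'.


duty=8 offsets: FL=19 FR=10 RL=12 RR=12

duty β = stance ticks per leg = 8
FL: stance ticks = 8; W→S at t=1 → φ=19
FR: stance ticks = 8; W→S at t=10 → φ=10
RL: stance ticks = 8; W→S at t=8 → φ=12
RR: stance ticks = 8; W→S at t=8 → φ=12


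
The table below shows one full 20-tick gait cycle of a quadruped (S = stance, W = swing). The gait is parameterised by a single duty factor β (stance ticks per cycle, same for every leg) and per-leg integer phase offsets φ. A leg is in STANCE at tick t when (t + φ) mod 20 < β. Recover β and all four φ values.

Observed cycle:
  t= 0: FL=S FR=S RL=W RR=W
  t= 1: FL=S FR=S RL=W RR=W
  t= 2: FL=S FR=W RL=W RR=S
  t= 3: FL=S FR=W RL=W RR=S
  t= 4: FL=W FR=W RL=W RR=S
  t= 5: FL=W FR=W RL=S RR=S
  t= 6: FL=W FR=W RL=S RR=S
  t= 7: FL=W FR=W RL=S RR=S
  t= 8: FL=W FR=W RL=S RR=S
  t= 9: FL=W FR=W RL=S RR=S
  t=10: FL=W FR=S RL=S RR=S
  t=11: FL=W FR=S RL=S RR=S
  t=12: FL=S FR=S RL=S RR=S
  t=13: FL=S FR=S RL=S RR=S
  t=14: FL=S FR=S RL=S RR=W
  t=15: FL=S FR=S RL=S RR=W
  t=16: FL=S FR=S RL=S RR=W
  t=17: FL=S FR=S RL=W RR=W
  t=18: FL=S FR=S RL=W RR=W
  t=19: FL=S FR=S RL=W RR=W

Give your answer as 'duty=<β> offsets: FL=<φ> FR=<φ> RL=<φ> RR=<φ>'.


duty=12 offsets: FL=8 FR=10 RL=15 RR=18

duty β = stance ticks per leg = 12
FL: stance ticks = 12; W→S at t=12 → φ=8
FR: stance ticks = 12; W→S at t=10 → φ=10
RL: stance ticks = 12; W→S at t=5 → φ=15
RR: stance ticks = 12; W→S at t=2 → φ=18


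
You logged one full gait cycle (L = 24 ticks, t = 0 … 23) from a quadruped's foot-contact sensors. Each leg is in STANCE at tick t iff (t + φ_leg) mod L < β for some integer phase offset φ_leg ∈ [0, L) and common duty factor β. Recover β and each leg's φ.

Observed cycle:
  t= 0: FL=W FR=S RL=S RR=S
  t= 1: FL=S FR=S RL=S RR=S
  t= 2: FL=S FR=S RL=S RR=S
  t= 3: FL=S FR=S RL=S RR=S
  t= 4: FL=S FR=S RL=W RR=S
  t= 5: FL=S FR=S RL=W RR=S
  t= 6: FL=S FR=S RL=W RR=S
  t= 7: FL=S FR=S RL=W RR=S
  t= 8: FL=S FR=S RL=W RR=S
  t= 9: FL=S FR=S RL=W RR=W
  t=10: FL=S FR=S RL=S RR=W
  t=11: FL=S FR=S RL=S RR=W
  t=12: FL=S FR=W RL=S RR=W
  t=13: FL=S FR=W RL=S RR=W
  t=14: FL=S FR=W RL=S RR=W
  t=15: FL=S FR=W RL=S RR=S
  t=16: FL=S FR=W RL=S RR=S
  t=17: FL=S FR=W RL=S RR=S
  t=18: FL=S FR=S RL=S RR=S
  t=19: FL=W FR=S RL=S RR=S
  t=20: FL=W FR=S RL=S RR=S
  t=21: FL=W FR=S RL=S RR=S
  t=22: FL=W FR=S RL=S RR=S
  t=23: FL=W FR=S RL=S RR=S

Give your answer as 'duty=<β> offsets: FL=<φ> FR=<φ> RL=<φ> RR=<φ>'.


duty=18 offsets: FL=23 FR=6 RL=14 RR=9

duty β = stance ticks per leg = 18
FL: stance ticks = 18; W→S at t=1 → φ=23
FR: stance ticks = 18; W→S at t=18 → φ=6
RL: stance ticks = 18; W→S at t=10 → φ=14
RR: stance ticks = 18; W→S at t=15 → φ=9


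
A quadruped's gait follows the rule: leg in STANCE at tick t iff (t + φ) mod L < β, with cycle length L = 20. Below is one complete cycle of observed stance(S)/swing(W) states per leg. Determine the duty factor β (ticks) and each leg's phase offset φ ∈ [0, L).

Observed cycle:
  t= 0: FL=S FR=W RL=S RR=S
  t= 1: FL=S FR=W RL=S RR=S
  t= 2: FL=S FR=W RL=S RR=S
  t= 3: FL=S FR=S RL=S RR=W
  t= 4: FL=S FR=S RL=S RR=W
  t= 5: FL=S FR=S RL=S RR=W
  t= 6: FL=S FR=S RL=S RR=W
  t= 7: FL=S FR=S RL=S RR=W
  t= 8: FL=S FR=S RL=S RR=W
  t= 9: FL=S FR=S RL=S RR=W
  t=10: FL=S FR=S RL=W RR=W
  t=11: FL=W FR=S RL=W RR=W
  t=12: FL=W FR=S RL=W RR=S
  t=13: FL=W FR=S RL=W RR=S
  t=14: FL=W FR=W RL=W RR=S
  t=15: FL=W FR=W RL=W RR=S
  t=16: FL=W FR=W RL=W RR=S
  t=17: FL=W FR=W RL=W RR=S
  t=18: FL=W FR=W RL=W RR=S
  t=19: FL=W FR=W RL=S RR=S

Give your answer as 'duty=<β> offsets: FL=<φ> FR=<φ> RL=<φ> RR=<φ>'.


duty β = stance ticks per leg = 11
FL: stance ticks = 11; W→S at t=0 → φ=0
FR: stance ticks = 11; W→S at t=3 → φ=17
RL: stance ticks = 11; W→S at t=19 → φ=1
RR: stance ticks = 11; W→S at t=12 → φ=8

duty=11 offsets: FL=0 FR=17 RL=1 RR=8


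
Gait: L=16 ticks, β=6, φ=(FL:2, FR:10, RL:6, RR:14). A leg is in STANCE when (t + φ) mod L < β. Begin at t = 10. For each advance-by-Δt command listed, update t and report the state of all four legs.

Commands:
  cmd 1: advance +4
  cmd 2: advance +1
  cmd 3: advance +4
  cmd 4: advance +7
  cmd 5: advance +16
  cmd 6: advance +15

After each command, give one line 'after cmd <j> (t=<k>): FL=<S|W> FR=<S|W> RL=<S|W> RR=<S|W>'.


start t=10: FL=W FR=S RL=S RR=W
cmd 1: advance +4 → t=14, phase=(0,8,4,12) → FL=S FR=W RL=S RR=W
cmd 2: advance +1 → t=15, phase=(1,9,5,13) → FL=S FR=W RL=S RR=W
cmd 3: advance +4 → t=19, phase=(5,13,9,1) → FL=S FR=W RL=W RR=S
cmd 4: advance +7 → t=26, phase=(12,4,0,8) → FL=W FR=S RL=S RR=W
cmd 5: advance +16 → t=42, phase=(12,4,0,8) → FL=W FR=S RL=S RR=W
cmd 6: advance +15 → t=57, phase=(11,3,15,7) → FL=W FR=S RL=W RR=W

after cmd 1 (t=14): FL=S FR=W RL=S RR=W
after cmd 2 (t=15): FL=S FR=W RL=S RR=W
after cmd 3 (t=19): FL=S FR=W RL=W RR=S
after cmd 4 (t=26): FL=W FR=S RL=S RR=W
after cmd 5 (t=42): FL=W FR=S RL=S RR=W
after cmd 6 (t=57): FL=W FR=S RL=W RR=W


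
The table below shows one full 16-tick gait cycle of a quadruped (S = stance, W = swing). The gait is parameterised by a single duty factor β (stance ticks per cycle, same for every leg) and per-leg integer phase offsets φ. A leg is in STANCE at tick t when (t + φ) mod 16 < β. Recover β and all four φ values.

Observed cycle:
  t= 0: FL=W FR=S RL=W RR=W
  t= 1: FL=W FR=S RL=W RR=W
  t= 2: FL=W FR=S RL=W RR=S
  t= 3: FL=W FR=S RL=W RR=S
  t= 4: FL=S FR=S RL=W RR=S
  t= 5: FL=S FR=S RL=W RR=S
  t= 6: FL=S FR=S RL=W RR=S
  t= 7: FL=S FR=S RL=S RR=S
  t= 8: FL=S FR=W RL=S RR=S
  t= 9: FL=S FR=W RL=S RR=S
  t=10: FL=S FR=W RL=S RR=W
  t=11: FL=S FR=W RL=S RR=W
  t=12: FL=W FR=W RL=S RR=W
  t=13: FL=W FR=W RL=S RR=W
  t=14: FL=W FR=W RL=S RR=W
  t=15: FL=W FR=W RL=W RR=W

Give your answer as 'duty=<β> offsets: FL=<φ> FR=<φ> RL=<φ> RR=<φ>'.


duty β = stance ticks per leg = 8
FL: stance ticks = 8; W→S at t=4 → φ=12
FR: stance ticks = 8; W→S at t=0 → φ=0
RL: stance ticks = 8; W→S at t=7 → φ=9
RR: stance ticks = 8; W→S at t=2 → φ=14

duty=8 offsets: FL=12 FR=0 RL=9 RR=14


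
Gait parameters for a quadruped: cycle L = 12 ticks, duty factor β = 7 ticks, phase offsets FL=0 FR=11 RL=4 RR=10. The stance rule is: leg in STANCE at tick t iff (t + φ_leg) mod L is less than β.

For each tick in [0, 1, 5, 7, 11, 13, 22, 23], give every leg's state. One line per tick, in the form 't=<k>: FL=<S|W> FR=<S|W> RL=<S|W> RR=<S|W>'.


t=0: FL=S FR=W RL=S RR=W
t=1: FL=S FR=S RL=S RR=W
t=5: FL=S FR=S RL=W RR=S
t=7: FL=W FR=S RL=W RR=S
t=11: FL=W FR=W RL=S RR=W
t=13: FL=S FR=S RL=S RR=W
t=22: FL=W FR=W RL=S RR=W
t=23: FL=W FR=W RL=S RR=W

t=0: phase=(0,11,4,10) vs β=7 → FL=S FR=W RL=S RR=W
t=1: phase=(1,0,5,11) vs β=7 → FL=S FR=S RL=S RR=W
t=5: phase=(5,4,9,3) vs β=7 → FL=S FR=S RL=W RR=S
t=7: phase=(7,6,11,5) vs β=7 → FL=W FR=S RL=W RR=S
t=11: phase=(11,10,3,9) vs β=7 → FL=W FR=W RL=S RR=W
t=13: phase=(1,0,5,11) vs β=7 → FL=S FR=S RL=S RR=W
t=22: phase=(10,9,2,8) vs β=7 → FL=W FR=W RL=S RR=W
t=23: phase=(11,10,3,9) vs β=7 → FL=W FR=W RL=S RR=W


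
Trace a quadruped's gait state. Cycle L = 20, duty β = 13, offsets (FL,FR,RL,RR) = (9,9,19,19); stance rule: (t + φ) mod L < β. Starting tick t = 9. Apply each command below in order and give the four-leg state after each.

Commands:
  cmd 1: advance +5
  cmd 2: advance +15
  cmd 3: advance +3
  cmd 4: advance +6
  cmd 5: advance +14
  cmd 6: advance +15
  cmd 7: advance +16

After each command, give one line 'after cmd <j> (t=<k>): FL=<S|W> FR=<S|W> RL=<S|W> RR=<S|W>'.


start t=9: FL=W FR=W RL=S RR=S
cmd 1: advance +5 → t=14, phase=(3,3,13,13) → FL=S FR=S RL=W RR=W
cmd 2: advance +15 → t=29, phase=(18,18,8,8) → FL=W FR=W RL=S RR=S
cmd 3: advance +3 → t=32, phase=(1,1,11,11) → FL=S FR=S RL=S RR=S
cmd 4: advance +6 → t=38, phase=(7,7,17,17) → FL=S FR=S RL=W RR=W
cmd 5: advance +14 → t=52, phase=(1,1,11,11) → FL=S FR=S RL=S RR=S
cmd 6: advance +15 → t=67, phase=(16,16,6,6) → FL=W FR=W RL=S RR=S
cmd 7: advance +16 → t=83, phase=(12,12,2,2) → FL=S FR=S RL=S RR=S

after cmd 1 (t=14): FL=S FR=S RL=W RR=W
after cmd 2 (t=29): FL=W FR=W RL=S RR=S
after cmd 3 (t=32): FL=S FR=S RL=S RR=S
after cmd 4 (t=38): FL=S FR=S RL=W RR=W
after cmd 5 (t=52): FL=S FR=S RL=S RR=S
after cmd 6 (t=67): FL=W FR=W RL=S RR=S
after cmd 7 (t=83): FL=S FR=S RL=S RR=S


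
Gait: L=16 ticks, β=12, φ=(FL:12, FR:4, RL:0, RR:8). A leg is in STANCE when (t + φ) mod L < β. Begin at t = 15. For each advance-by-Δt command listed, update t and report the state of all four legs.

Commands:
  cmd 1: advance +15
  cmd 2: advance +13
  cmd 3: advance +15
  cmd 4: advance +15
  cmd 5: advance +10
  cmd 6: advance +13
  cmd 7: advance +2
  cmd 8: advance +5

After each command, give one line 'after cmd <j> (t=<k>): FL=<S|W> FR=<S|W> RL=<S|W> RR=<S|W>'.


after cmd 1 (t=30): FL=S FR=S RL=W RR=S
after cmd 2 (t=43): FL=S FR=W RL=S RR=S
after cmd 3 (t=58): FL=S FR=W RL=S RR=S
after cmd 4 (t=73): FL=S FR=W RL=S RR=S
after cmd 5 (t=83): FL=W FR=S RL=S RR=S
after cmd 6 (t=96): FL=W FR=S RL=S RR=S
after cmd 7 (t=98): FL=W FR=S RL=S RR=S
after cmd 8 (t=103): FL=S FR=S RL=S RR=W

start t=15: FL=S FR=S RL=W RR=S
cmd 1: advance +15 → t=30, phase=(10,2,14,6) → FL=S FR=S RL=W RR=S
cmd 2: advance +13 → t=43, phase=(7,15,11,3) → FL=S FR=W RL=S RR=S
cmd 3: advance +15 → t=58, phase=(6,14,10,2) → FL=S FR=W RL=S RR=S
cmd 4: advance +15 → t=73, phase=(5,13,9,1) → FL=S FR=W RL=S RR=S
cmd 5: advance +10 → t=83, phase=(15,7,3,11) → FL=W FR=S RL=S RR=S
cmd 6: advance +13 → t=96, phase=(12,4,0,8) → FL=W FR=S RL=S RR=S
cmd 7: advance +2 → t=98, phase=(14,6,2,10) → FL=W FR=S RL=S RR=S
cmd 8: advance +5 → t=103, phase=(3,11,7,15) → FL=S FR=S RL=S RR=W


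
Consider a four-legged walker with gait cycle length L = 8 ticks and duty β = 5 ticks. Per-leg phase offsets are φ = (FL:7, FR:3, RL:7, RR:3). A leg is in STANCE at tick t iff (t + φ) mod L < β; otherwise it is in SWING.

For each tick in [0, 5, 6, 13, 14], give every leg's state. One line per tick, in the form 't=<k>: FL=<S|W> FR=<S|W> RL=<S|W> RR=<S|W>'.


t=0: FL=W FR=S RL=W RR=S
t=5: FL=S FR=S RL=S RR=S
t=6: FL=W FR=S RL=W RR=S
t=13: FL=S FR=S RL=S RR=S
t=14: FL=W FR=S RL=W RR=S

t=0: phase=(7,3,7,3) vs β=5 → FL=W FR=S RL=W RR=S
t=5: phase=(4,0,4,0) vs β=5 → FL=S FR=S RL=S RR=S
t=6: phase=(5,1,5,1) vs β=5 → FL=W FR=S RL=W RR=S
t=13: phase=(4,0,4,0) vs β=5 → FL=S FR=S RL=S RR=S
t=14: phase=(5,1,5,1) vs β=5 → FL=W FR=S RL=W RR=S


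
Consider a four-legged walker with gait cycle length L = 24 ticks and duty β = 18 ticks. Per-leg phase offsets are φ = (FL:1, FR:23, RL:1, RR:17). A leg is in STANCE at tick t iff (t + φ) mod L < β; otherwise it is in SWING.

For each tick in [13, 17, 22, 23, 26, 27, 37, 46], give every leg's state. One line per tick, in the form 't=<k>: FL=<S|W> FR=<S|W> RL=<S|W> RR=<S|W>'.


t=13: phase=(14,12,14,6) vs β=18 → FL=S FR=S RL=S RR=S
t=17: phase=(18,16,18,10) vs β=18 → FL=W FR=S RL=W RR=S
t=22: phase=(23,21,23,15) vs β=18 → FL=W FR=W RL=W RR=S
t=23: phase=(0,22,0,16) vs β=18 → FL=S FR=W RL=S RR=S
t=26: phase=(3,1,3,19) vs β=18 → FL=S FR=S RL=S RR=W
t=27: phase=(4,2,4,20) vs β=18 → FL=S FR=S RL=S RR=W
t=37: phase=(14,12,14,6) vs β=18 → FL=S FR=S RL=S RR=S
t=46: phase=(23,21,23,15) vs β=18 → FL=W FR=W RL=W RR=S

t=13: FL=S FR=S RL=S RR=S
t=17: FL=W FR=S RL=W RR=S
t=22: FL=W FR=W RL=W RR=S
t=23: FL=S FR=W RL=S RR=S
t=26: FL=S FR=S RL=S RR=W
t=27: FL=S FR=S RL=S RR=W
t=37: FL=S FR=S RL=S RR=S
t=46: FL=W FR=W RL=W RR=S


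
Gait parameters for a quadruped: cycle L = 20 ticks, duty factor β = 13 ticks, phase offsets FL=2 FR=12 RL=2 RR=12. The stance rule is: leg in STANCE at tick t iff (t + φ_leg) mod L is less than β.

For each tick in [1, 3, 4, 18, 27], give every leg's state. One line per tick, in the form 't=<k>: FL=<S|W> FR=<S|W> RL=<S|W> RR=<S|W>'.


t=1: FL=S FR=W RL=S RR=W
t=3: FL=S FR=W RL=S RR=W
t=4: FL=S FR=W RL=S RR=W
t=18: FL=S FR=S RL=S RR=S
t=27: FL=S FR=W RL=S RR=W

t=1: phase=(3,13,3,13) vs β=13 → FL=S FR=W RL=S RR=W
t=3: phase=(5,15,5,15) vs β=13 → FL=S FR=W RL=S RR=W
t=4: phase=(6,16,6,16) vs β=13 → FL=S FR=W RL=S RR=W
t=18: phase=(0,10,0,10) vs β=13 → FL=S FR=S RL=S RR=S
t=27: phase=(9,19,9,19) vs β=13 → FL=S FR=W RL=S RR=W


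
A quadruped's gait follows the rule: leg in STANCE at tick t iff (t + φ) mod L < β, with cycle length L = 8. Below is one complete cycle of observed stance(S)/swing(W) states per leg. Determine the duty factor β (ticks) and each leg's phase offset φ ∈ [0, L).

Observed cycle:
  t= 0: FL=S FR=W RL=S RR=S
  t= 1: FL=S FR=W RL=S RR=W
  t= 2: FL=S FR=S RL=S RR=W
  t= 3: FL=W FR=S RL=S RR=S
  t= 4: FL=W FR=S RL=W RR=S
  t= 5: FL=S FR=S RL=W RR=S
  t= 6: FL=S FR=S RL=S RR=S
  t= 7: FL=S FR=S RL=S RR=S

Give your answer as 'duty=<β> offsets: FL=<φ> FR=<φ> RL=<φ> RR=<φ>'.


duty β = stance ticks per leg = 6
FL: stance ticks = 6; W→S at t=5 → φ=3
FR: stance ticks = 6; W→S at t=2 → φ=6
RL: stance ticks = 6; W→S at t=6 → φ=2
RR: stance ticks = 6; W→S at t=3 → φ=5

duty=6 offsets: FL=3 FR=6 RL=2 RR=5


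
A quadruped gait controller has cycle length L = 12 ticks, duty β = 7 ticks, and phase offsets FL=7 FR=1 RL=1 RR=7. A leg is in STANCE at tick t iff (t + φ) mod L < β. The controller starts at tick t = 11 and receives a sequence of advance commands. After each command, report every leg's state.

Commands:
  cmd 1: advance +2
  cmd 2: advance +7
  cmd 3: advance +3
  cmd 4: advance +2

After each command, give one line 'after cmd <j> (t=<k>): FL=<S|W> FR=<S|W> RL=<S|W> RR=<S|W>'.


after cmd 1 (t=13): FL=W FR=S RL=S RR=W
after cmd 2 (t=20): FL=S FR=W RL=W RR=S
after cmd 3 (t=23): FL=S FR=S RL=S RR=S
after cmd 4 (t=25): FL=W FR=S RL=S RR=W

start t=11: FL=S FR=S RL=S RR=S
cmd 1: advance +2 → t=13, phase=(8,2,2,8) → FL=W FR=S RL=S RR=W
cmd 2: advance +7 → t=20, phase=(3,9,9,3) → FL=S FR=W RL=W RR=S
cmd 3: advance +3 → t=23, phase=(6,0,0,6) → FL=S FR=S RL=S RR=S
cmd 4: advance +2 → t=25, phase=(8,2,2,8) → FL=W FR=S RL=S RR=W


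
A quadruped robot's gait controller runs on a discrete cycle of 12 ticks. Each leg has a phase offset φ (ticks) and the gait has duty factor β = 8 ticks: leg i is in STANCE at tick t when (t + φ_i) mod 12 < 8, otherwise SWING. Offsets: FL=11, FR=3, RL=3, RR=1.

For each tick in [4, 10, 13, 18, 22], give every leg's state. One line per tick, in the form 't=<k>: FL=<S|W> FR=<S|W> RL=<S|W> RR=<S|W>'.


t=4: FL=S FR=S RL=S RR=S
t=10: FL=W FR=S RL=S RR=W
t=13: FL=S FR=S RL=S RR=S
t=18: FL=S FR=W RL=W RR=S
t=22: FL=W FR=S RL=S RR=W

t=4: phase=(3,7,7,5) vs β=8 → FL=S FR=S RL=S RR=S
t=10: phase=(9,1,1,11) vs β=8 → FL=W FR=S RL=S RR=W
t=13: phase=(0,4,4,2) vs β=8 → FL=S FR=S RL=S RR=S
t=18: phase=(5,9,9,7) vs β=8 → FL=S FR=W RL=W RR=S
t=22: phase=(9,1,1,11) vs β=8 → FL=W FR=S RL=S RR=W


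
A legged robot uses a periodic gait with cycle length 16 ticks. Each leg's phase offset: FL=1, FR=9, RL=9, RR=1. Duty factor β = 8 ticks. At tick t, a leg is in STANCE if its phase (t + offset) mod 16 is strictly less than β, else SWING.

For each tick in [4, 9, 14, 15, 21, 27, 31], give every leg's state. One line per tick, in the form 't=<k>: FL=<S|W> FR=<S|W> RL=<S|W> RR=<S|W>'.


t=4: phase=(5,13,13,5) vs β=8 → FL=S FR=W RL=W RR=S
t=9: phase=(10,2,2,10) vs β=8 → FL=W FR=S RL=S RR=W
t=14: phase=(15,7,7,15) vs β=8 → FL=W FR=S RL=S RR=W
t=15: phase=(0,8,8,0) vs β=8 → FL=S FR=W RL=W RR=S
t=21: phase=(6,14,14,6) vs β=8 → FL=S FR=W RL=W RR=S
t=27: phase=(12,4,4,12) vs β=8 → FL=W FR=S RL=S RR=W
t=31: phase=(0,8,8,0) vs β=8 → FL=S FR=W RL=W RR=S

t=4: FL=S FR=W RL=W RR=S
t=9: FL=W FR=S RL=S RR=W
t=14: FL=W FR=S RL=S RR=W
t=15: FL=S FR=W RL=W RR=S
t=21: FL=S FR=W RL=W RR=S
t=27: FL=W FR=S RL=S RR=W
t=31: FL=S FR=W RL=W RR=S


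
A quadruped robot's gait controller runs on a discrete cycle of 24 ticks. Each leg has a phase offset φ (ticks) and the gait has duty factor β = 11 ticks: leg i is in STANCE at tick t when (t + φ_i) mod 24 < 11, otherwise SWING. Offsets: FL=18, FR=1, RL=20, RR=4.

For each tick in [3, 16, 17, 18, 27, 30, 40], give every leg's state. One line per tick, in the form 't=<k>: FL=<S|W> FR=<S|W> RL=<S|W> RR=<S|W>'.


t=3: FL=W FR=S RL=W RR=S
t=16: FL=S FR=W RL=W RR=W
t=17: FL=W FR=W RL=W RR=W
t=18: FL=W FR=W RL=W RR=W
t=27: FL=W FR=S RL=W RR=S
t=30: FL=S FR=S RL=S RR=S
t=40: FL=S FR=W RL=W RR=W

t=3: phase=(21,4,23,7) vs β=11 → FL=W FR=S RL=W RR=S
t=16: phase=(10,17,12,20) vs β=11 → FL=S FR=W RL=W RR=W
t=17: phase=(11,18,13,21) vs β=11 → FL=W FR=W RL=W RR=W
t=18: phase=(12,19,14,22) vs β=11 → FL=W FR=W RL=W RR=W
t=27: phase=(21,4,23,7) vs β=11 → FL=W FR=S RL=W RR=S
t=30: phase=(0,7,2,10) vs β=11 → FL=S FR=S RL=S RR=S
t=40: phase=(10,17,12,20) vs β=11 → FL=S FR=W RL=W RR=W


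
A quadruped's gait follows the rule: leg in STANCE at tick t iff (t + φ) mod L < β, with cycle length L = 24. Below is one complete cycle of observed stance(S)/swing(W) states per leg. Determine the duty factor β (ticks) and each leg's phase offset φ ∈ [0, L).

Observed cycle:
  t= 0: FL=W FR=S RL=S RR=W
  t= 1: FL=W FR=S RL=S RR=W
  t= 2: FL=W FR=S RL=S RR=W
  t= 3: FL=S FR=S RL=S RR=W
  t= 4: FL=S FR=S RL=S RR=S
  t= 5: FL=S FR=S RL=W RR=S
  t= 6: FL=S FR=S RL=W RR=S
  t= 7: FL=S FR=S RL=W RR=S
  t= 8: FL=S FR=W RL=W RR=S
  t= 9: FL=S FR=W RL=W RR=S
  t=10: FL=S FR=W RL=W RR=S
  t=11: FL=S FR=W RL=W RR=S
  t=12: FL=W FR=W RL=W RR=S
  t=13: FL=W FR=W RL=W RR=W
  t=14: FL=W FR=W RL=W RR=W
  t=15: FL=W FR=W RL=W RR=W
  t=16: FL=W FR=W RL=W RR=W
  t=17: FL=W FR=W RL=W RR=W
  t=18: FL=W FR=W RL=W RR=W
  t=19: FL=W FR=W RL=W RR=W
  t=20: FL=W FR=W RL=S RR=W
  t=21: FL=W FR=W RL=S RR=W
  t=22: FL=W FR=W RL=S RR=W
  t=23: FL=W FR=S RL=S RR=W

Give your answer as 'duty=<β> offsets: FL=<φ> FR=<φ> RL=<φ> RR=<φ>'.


duty β = stance ticks per leg = 9
FL: stance ticks = 9; W→S at t=3 → φ=21
FR: stance ticks = 9; W→S at t=23 → φ=1
RL: stance ticks = 9; W→S at t=20 → φ=4
RR: stance ticks = 9; W→S at t=4 → φ=20

duty=9 offsets: FL=21 FR=1 RL=4 RR=20


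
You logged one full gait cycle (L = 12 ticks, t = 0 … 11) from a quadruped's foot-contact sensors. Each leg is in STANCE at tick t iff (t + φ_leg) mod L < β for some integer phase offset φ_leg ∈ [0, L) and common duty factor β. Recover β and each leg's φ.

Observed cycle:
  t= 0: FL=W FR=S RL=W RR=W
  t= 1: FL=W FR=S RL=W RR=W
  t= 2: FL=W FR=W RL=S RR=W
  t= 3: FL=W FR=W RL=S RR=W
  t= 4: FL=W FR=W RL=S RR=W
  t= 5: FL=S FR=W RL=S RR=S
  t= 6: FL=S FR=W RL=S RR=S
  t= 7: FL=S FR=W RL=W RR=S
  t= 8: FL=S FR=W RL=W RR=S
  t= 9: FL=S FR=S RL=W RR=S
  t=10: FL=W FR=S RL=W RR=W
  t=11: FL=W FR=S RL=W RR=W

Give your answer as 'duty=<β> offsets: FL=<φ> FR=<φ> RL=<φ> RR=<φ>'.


duty β = stance ticks per leg = 5
FL: stance ticks = 5; W→S at t=5 → φ=7
FR: stance ticks = 5; W→S at t=9 → φ=3
RL: stance ticks = 5; W→S at t=2 → φ=10
RR: stance ticks = 5; W→S at t=5 → φ=7

duty=5 offsets: FL=7 FR=3 RL=10 RR=7


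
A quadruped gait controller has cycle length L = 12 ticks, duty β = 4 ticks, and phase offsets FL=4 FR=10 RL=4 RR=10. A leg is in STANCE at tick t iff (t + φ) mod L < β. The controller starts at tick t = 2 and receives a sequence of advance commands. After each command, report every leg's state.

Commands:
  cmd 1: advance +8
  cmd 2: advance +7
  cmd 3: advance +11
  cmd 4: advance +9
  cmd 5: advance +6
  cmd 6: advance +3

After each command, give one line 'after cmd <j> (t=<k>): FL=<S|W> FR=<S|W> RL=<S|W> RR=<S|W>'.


start t=2: FL=W FR=S RL=W RR=S
cmd 1: advance +8 → t=10, phase=(2,8,2,8) → FL=S FR=W RL=S RR=W
cmd 2: advance +7 → t=17, phase=(9,3,9,3) → FL=W FR=S RL=W RR=S
cmd 3: advance +11 → t=28, phase=(8,2,8,2) → FL=W FR=S RL=W RR=S
cmd 4: advance +9 → t=37, phase=(5,11,5,11) → FL=W FR=W RL=W RR=W
cmd 5: advance +6 → t=43, phase=(11,5,11,5) → FL=W FR=W RL=W RR=W
cmd 6: advance +3 → t=46, phase=(2,8,2,8) → FL=S FR=W RL=S RR=W

after cmd 1 (t=10): FL=S FR=W RL=S RR=W
after cmd 2 (t=17): FL=W FR=S RL=W RR=S
after cmd 3 (t=28): FL=W FR=S RL=W RR=S
after cmd 4 (t=37): FL=W FR=W RL=W RR=W
after cmd 5 (t=43): FL=W FR=W RL=W RR=W
after cmd 6 (t=46): FL=S FR=W RL=S RR=W


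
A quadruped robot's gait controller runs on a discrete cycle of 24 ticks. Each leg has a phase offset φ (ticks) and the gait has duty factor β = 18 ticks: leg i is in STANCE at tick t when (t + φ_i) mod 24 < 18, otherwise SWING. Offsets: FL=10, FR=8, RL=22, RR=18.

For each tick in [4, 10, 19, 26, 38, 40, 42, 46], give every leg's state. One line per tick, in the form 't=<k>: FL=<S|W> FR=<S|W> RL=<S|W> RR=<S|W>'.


t=4: phase=(14,12,2,22) vs β=18 → FL=S FR=S RL=S RR=W
t=10: phase=(20,18,8,4) vs β=18 → FL=W FR=W RL=S RR=S
t=19: phase=(5,3,17,13) vs β=18 → FL=S FR=S RL=S RR=S
t=26: phase=(12,10,0,20) vs β=18 → FL=S FR=S RL=S RR=W
t=38: phase=(0,22,12,8) vs β=18 → FL=S FR=W RL=S RR=S
t=40: phase=(2,0,14,10) vs β=18 → FL=S FR=S RL=S RR=S
t=42: phase=(4,2,16,12) vs β=18 → FL=S FR=S RL=S RR=S
t=46: phase=(8,6,20,16) vs β=18 → FL=S FR=S RL=W RR=S

t=4: FL=S FR=S RL=S RR=W
t=10: FL=W FR=W RL=S RR=S
t=19: FL=S FR=S RL=S RR=S
t=26: FL=S FR=S RL=S RR=W
t=38: FL=S FR=W RL=S RR=S
t=40: FL=S FR=S RL=S RR=S
t=42: FL=S FR=S RL=S RR=S
t=46: FL=S FR=S RL=W RR=S


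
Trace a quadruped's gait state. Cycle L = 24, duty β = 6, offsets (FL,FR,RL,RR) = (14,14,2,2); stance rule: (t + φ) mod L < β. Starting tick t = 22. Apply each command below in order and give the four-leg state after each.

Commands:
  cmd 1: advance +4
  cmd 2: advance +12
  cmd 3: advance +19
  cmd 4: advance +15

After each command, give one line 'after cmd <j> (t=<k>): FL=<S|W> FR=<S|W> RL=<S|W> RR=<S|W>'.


start t=22: FL=W FR=W RL=S RR=S
cmd 1: advance +4 → t=26, phase=(16,16,4,4) → FL=W FR=W RL=S RR=S
cmd 2: advance +12 → t=38, phase=(4,4,16,16) → FL=S FR=S RL=W RR=W
cmd 3: advance +19 → t=57, phase=(23,23,11,11) → FL=W FR=W RL=W RR=W
cmd 4: advance +15 → t=72, phase=(14,14,2,2) → FL=W FR=W RL=S RR=S

after cmd 1 (t=26): FL=W FR=W RL=S RR=S
after cmd 2 (t=38): FL=S FR=S RL=W RR=W
after cmd 3 (t=57): FL=W FR=W RL=W RR=W
after cmd 4 (t=72): FL=W FR=W RL=S RR=S


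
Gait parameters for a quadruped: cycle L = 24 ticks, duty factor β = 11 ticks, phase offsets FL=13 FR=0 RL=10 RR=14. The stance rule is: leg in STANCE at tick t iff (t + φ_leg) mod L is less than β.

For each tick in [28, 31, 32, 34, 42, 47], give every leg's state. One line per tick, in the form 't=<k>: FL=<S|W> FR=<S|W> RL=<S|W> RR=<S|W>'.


t=28: phase=(17,4,14,18) vs β=11 → FL=W FR=S RL=W RR=W
t=31: phase=(20,7,17,21) vs β=11 → FL=W FR=S RL=W RR=W
t=32: phase=(21,8,18,22) vs β=11 → FL=W FR=S RL=W RR=W
t=34: phase=(23,10,20,0) vs β=11 → FL=W FR=S RL=W RR=S
t=42: phase=(7,18,4,8) vs β=11 → FL=S FR=W RL=S RR=S
t=47: phase=(12,23,9,13) vs β=11 → FL=W FR=W RL=S RR=W

t=28: FL=W FR=S RL=W RR=W
t=31: FL=W FR=S RL=W RR=W
t=32: FL=W FR=S RL=W RR=W
t=34: FL=W FR=S RL=W RR=S
t=42: FL=S FR=W RL=S RR=S
t=47: FL=W FR=W RL=S RR=W


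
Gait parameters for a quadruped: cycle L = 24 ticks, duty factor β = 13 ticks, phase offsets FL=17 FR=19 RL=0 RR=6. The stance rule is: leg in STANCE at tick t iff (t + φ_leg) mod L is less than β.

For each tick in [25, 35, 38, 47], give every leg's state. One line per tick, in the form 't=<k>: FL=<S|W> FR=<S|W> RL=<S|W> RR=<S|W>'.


t=25: FL=W FR=W RL=S RR=S
t=35: FL=S FR=S RL=S RR=W
t=38: FL=S FR=S RL=W RR=W
t=47: FL=W FR=W RL=W RR=S

t=25: phase=(18,20,1,7) vs β=13 → FL=W FR=W RL=S RR=S
t=35: phase=(4,6,11,17) vs β=13 → FL=S FR=S RL=S RR=W
t=38: phase=(7,9,14,20) vs β=13 → FL=S FR=S RL=W RR=W
t=47: phase=(16,18,23,5) vs β=13 → FL=W FR=W RL=W RR=S


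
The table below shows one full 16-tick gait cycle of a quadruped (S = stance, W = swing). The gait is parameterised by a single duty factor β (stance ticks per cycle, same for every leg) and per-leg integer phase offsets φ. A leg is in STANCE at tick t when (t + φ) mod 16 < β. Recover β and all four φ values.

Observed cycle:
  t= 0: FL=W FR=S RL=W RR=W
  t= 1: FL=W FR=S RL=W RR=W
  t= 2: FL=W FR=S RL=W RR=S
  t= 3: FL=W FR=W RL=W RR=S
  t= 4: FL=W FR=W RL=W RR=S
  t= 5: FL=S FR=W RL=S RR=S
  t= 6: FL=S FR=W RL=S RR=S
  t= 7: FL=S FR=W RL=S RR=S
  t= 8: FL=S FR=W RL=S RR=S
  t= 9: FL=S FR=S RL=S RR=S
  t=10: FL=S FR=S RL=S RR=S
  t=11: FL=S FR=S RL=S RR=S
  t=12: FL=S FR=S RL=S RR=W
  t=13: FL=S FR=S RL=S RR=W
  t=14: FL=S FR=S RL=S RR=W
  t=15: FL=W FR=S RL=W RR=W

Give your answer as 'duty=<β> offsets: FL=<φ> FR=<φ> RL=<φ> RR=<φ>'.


duty β = stance ticks per leg = 10
FL: stance ticks = 10; W→S at t=5 → φ=11
FR: stance ticks = 10; W→S at t=9 → φ=7
RL: stance ticks = 10; W→S at t=5 → φ=11
RR: stance ticks = 10; W→S at t=2 → φ=14

duty=10 offsets: FL=11 FR=7 RL=11 RR=14


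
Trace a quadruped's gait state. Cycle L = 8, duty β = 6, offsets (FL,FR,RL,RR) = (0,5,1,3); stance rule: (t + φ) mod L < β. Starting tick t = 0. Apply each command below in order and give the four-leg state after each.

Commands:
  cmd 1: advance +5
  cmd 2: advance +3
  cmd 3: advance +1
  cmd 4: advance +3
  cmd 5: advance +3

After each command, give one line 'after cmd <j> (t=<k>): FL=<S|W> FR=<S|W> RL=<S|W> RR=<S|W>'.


after cmd 1 (t=5): FL=S FR=S RL=W RR=S
after cmd 2 (t=8): FL=S FR=S RL=S RR=S
after cmd 3 (t=9): FL=S FR=W RL=S RR=S
after cmd 4 (t=12): FL=S FR=S RL=S RR=W
after cmd 5 (t=15): FL=W FR=S RL=S RR=S

start t=0: FL=S FR=S RL=S RR=S
cmd 1: advance +5 → t=5, phase=(5,2,6,0) → FL=S FR=S RL=W RR=S
cmd 2: advance +3 → t=8, phase=(0,5,1,3) → FL=S FR=S RL=S RR=S
cmd 3: advance +1 → t=9, phase=(1,6,2,4) → FL=S FR=W RL=S RR=S
cmd 4: advance +3 → t=12, phase=(4,1,5,7) → FL=S FR=S RL=S RR=W
cmd 5: advance +3 → t=15, phase=(7,4,0,2) → FL=W FR=S RL=S RR=S


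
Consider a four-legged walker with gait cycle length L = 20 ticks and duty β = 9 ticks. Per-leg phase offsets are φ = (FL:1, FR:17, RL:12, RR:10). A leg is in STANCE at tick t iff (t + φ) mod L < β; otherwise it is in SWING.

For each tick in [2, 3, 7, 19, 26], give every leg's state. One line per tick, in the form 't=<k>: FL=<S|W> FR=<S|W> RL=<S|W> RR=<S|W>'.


t=2: phase=(3,19,14,12) vs β=9 → FL=S FR=W RL=W RR=W
t=3: phase=(4,0,15,13) vs β=9 → FL=S FR=S RL=W RR=W
t=7: phase=(8,4,19,17) vs β=9 → FL=S FR=S RL=W RR=W
t=19: phase=(0,16,11,9) vs β=9 → FL=S FR=W RL=W RR=W
t=26: phase=(7,3,18,16) vs β=9 → FL=S FR=S RL=W RR=W

t=2: FL=S FR=W RL=W RR=W
t=3: FL=S FR=S RL=W RR=W
t=7: FL=S FR=S RL=W RR=W
t=19: FL=S FR=W RL=W RR=W
t=26: FL=S FR=S RL=W RR=W


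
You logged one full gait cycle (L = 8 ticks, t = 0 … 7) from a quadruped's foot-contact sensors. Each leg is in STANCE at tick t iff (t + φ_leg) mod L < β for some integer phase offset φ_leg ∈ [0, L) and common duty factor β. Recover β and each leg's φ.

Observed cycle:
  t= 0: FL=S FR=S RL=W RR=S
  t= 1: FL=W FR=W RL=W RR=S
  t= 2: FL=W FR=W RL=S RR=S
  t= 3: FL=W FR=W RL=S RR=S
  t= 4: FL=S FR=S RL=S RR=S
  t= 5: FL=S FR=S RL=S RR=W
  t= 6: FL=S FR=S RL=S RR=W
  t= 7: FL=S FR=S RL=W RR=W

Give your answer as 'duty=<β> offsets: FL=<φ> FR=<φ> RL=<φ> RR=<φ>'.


duty β = stance ticks per leg = 5
FL: stance ticks = 5; W→S at t=4 → φ=4
FR: stance ticks = 5; W→S at t=4 → φ=4
RL: stance ticks = 5; W→S at t=2 → φ=6
RR: stance ticks = 5; W→S at t=0 → φ=0

duty=5 offsets: FL=4 FR=4 RL=6 RR=0


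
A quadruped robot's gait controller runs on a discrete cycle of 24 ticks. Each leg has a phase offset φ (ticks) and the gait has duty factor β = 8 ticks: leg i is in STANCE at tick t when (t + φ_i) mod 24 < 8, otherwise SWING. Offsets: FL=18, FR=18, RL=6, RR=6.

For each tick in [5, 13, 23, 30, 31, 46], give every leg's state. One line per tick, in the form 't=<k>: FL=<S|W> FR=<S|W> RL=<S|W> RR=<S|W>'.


t=5: FL=W FR=W RL=W RR=W
t=13: FL=S FR=S RL=W RR=W
t=23: FL=W FR=W RL=S RR=S
t=30: FL=S FR=S RL=W RR=W
t=31: FL=S FR=S RL=W RR=W
t=46: FL=W FR=W RL=S RR=S

t=5: phase=(23,23,11,11) vs β=8 → FL=W FR=W RL=W RR=W
t=13: phase=(7,7,19,19) vs β=8 → FL=S FR=S RL=W RR=W
t=23: phase=(17,17,5,5) vs β=8 → FL=W FR=W RL=S RR=S
t=30: phase=(0,0,12,12) vs β=8 → FL=S FR=S RL=W RR=W
t=31: phase=(1,1,13,13) vs β=8 → FL=S FR=S RL=W RR=W
t=46: phase=(16,16,4,4) vs β=8 → FL=W FR=W RL=S RR=S


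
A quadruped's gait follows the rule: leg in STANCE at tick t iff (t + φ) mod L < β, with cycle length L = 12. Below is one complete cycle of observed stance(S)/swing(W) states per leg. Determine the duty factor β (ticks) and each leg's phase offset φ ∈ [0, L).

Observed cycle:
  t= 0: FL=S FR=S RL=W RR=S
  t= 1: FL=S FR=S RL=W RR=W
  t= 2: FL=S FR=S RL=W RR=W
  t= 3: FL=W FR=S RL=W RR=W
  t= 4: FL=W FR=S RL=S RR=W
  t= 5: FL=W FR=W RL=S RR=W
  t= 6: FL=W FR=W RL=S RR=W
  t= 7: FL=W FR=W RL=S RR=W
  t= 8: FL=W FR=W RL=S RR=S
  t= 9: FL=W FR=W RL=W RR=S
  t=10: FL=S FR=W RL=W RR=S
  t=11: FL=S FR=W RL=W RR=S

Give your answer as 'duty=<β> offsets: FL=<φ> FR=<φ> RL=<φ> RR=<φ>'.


duty=5 offsets: FL=2 FR=0 RL=8 RR=4

duty β = stance ticks per leg = 5
FL: stance ticks = 5; W→S at t=10 → φ=2
FR: stance ticks = 5; W→S at t=0 → φ=0
RL: stance ticks = 5; W→S at t=4 → φ=8
RR: stance ticks = 5; W→S at t=8 → φ=4


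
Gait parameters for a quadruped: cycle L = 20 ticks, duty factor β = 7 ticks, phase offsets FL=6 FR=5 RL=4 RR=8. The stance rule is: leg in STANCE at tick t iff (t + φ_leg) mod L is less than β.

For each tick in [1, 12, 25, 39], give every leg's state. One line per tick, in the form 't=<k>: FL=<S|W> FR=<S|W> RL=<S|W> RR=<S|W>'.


t=1: phase=(7,6,5,9) vs β=7 → FL=W FR=S RL=S RR=W
t=12: phase=(18,17,16,0) vs β=7 → FL=W FR=W RL=W RR=S
t=25: phase=(11,10,9,13) vs β=7 → FL=W FR=W RL=W RR=W
t=39: phase=(5,4,3,7) vs β=7 → FL=S FR=S RL=S RR=W

t=1: FL=W FR=S RL=S RR=W
t=12: FL=W FR=W RL=W RR=S
t=25: FL=W FR=W RL=W RR=W
t=39: FL=S FR=S RL=S RR=W


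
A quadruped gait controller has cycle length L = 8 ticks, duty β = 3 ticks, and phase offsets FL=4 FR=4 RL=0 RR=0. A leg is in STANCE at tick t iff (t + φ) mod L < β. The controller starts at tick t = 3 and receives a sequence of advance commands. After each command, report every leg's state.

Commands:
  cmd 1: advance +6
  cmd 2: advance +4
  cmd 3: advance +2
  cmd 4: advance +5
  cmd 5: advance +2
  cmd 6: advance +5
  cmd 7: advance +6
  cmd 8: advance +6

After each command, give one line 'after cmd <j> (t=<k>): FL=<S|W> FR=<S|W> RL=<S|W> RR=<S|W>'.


after cmd 1 (t=9): FL=W FR=W RL=S RR=S
after cmd 2 (t=13): FL=S FR=S RL=W RR=W
after cmd 3 (t=15): FL=W FR=W RL=W RR=W
after cmd 4 (t=20): FL=S FR=S RL=W RR=W
after cmd 5 (t=22): FL=S FR=S RL=W RR=W
after cmd 6 (t=27): FL=W FR=W RL=W RR=W
after cmd 7 (t=33): FL=W FR=W RL=S RR=S
after cmd 8 (t=39): FL=W FR=W RL=W RR=W

start t=3: FL=W FR=W RL=W RR=W
cmd 1: advance +6 → t=9, phase=(5,5,1,1) → FL=W FR=W RL=S RR=S
cmd 2: advance +4 → t=13, phase=(1,1,5,5) → FL=S FR=S RL=W RR=W
cmd 3: advance +2 → t=15, phase=(3,3,7,7) → FL=W FR=W RL=W RR=W
cmd 4: advance +5 → t=20, phase=(0,0,4,4) → FL=S FR=S RL=W RR=W
cmd 5: advance +2 → t=22, phase=(2,2,6,6) → FL=S FR=S RL=W RR=W
cmd 6: advance +5 → t=27, phase=(7,7,3,3) → FL=W FR=W RL=W RR=W
cmd 7: advance +6 → t=33, phase=(5,5,1,1) → FL=W FR=W RL=S RR=S
cmd 8: advance +6 → t=39, phase=(3,3,7,7) → FL=W FR=W RL=W RR=W


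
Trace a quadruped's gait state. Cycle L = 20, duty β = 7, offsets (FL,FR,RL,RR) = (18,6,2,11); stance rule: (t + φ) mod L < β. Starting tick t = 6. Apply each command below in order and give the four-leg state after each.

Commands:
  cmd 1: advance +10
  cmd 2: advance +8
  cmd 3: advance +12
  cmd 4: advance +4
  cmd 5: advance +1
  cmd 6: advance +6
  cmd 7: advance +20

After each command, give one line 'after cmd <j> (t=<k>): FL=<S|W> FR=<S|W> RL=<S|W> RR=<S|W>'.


start t=6: FL=S FR=W RL=W RR=W
cmd 1: advance +10 → t=16, phase=(14,2,18,7) → FL=W FR=S RL=W RR=W
cmd 2: advance +8 → t=24, phase=(2,10,6,15) → FL=S FR=W RL=S RR=W
cmd 3: advance +12 → t=36, phase=(14,2,18,7) → FL=W FR=S RL=W RR=W
cmd 4: advance +4 → t=40, phase=(18,6,2,11) → FL=W FR=S RL=S RR=W
cmd 5: advance +1 → t=41, phase=(19,7,3,12) → FL=W FR=W RL=S RR=W
cmd 6: advance +6 → t=47, phase=(5,13,9,18) → FL=S FR=W RL=W RR=W
cmd 7: advance +20 → t=67, phase=(5,13,9,18) → FL=S FR=W RL=W RR=W

after cmd 1 (t=16): FL=W FR=S RL=W RR=W
after cmd 2 (t=24): FL=S FR=W RL=S RR=W
after cmd 3 (t=36): FL=W FR=S RL=W RR=W
after cmd 4 (t=40): FL=W FR=S RL=S RR=W
after cmd 5 (t=41): FL=W FR=W RL=S RR=W
after cmd 6 (t=47): FL=S FR=W RL=W RR=W
after cmd 7 (t=67): FL=S FR=W RL=W RR=W


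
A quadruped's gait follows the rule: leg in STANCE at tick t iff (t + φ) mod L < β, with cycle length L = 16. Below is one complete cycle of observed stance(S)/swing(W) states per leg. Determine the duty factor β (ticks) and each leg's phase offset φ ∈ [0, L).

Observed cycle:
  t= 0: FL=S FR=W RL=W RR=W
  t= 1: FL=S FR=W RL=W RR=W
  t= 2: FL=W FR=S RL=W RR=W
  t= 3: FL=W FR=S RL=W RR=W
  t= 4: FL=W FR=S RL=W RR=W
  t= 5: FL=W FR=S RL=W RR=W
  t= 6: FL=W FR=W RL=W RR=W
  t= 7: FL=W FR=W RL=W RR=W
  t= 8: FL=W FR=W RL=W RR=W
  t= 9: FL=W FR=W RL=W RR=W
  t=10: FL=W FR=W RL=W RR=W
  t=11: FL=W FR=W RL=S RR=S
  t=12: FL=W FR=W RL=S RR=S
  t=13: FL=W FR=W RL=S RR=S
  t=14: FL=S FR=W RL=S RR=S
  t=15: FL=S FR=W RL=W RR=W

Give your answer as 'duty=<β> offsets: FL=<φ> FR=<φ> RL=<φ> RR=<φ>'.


duty=4 offsets: FL=2 FR=14 RL=5 RR=5

duty β = stance ticks per leg = 4
FL: stance ticks = 4; W→S at t=14 → φ=2
FR: stance ticks = 4; W→S at t=2 → φ=14
RL: stance ticks = 4; W→S at t=11 → φ=5
RR: stance ticks = 4; W→S at t=11 → φ=5


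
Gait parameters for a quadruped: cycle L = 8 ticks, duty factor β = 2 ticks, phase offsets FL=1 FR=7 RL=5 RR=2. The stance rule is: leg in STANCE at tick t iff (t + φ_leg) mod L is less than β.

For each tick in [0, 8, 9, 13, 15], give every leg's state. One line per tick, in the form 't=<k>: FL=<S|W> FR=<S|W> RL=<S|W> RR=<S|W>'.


t=0: phase=(1,7,5,2) vs β=2 → FL=S FR=W RL=W RR=W
t=8: phase=(1,7,5,2) vs β=2 → FL=S FR=W RL=W RR=W
t=9: phase=(2,0,6,3) vs β=2 → FL=W FR=S RL=W RR=W
t=13: phase=(6,4,2,7) vs β=2 → FL=W FR=W RL=W RR=W
t=15: phase=(0,6,4,1) vs β=2 → FL=S FR=W RL=W RR=S

t=0: FL=S FR=W RL=W RR=W
t=8: FL=S FR=W RL=W RR=W
t=9: FL=W FR=S RL=W RR=W
t=13: FL=W FR=W RL=W RR=W
t=15: FL=S FR=W RL=W RR=S


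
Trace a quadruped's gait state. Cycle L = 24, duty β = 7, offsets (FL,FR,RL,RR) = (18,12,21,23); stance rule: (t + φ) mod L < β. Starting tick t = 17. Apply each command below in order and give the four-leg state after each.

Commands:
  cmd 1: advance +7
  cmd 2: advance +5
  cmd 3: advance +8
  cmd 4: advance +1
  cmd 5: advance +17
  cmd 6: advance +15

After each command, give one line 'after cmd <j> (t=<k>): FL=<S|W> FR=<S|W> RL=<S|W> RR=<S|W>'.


start t=17: FL=W FR=S RL=W RR=W
cmd 1: advance +7 → t=24, phase=(18,12,21,23) → FL=W FR=W RL=W RR=W
cmd 2: advance +5 → t=29, phase=(23,17,2,4) → FL=W FR=W RL=S RR=S
cmd 3: advance +8 → t=37, phase=(7,1,10,12) → FL=W FR=S RL=W RR=W
cmd 4: advance +1 → t=38, phase=(8,2,11,13) → FL=W FR=S RL=W RR=W
cmd 5: advance +17 → t=55, phase=(1,19,4,6) → FL=S FR=W RL=S RR=S
cmd 6: advance +15 → t=70, phase=(16,10,19,21) → FL=W FR=W RL=W RR=W

after cmd 1 (t=24): FL=W FR=W RL=W RR=W
after cmd 2 (t=29): FL=W FR=W RL=S RR=S
after cmd 3 (t=37): FL=W FR=S RL=W RR=W
after cmd 4 (t=38): FL=W FR=S RL=W RR=W
after cmd 5 (t=55): FL=S FR=W RL=S RR=S
after cmd 6 (t=70): FL=W FR=W RL=W RR=W


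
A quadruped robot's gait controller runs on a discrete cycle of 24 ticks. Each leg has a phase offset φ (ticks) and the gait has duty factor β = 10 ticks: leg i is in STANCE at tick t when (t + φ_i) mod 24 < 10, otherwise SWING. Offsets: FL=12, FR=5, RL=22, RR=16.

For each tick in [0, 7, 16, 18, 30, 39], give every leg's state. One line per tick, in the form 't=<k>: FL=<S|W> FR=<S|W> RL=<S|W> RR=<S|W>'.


t=0: FL=W FR=S RL=W RR=W
t=7: FL=W FR=W RL=S RR=W
t=16: FL=S FR=W RL=W RR=S
t=18: FL=S FR=W RL=W RR=W
t=30: FL=W FR=W RL=S RR=W
t=39: FL=S FR=W RL=W RR=S

t=0: phase=(12,5,22,16) vs β=10 → FL=W FR=S RL=W RR=W
t=7: phase=(19,12,5,23) vs β=10 → FL=W FR=W RL=S RR=W
t=16: phase=(4,21,14,8) vs β=10 → FL=S FR=W RL=W RR=S
t=18: phase=(6,23,16,10) vs β=10 → FL=S FR=W RL=W RR=W
t=30: phase=(18,11,4,22) vs β=10 → FL=W FR=W RL=S RR=W
t=39: phase=(3,20,13,7) vs β=10 → FL=S FR=W RL=W RR=S
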